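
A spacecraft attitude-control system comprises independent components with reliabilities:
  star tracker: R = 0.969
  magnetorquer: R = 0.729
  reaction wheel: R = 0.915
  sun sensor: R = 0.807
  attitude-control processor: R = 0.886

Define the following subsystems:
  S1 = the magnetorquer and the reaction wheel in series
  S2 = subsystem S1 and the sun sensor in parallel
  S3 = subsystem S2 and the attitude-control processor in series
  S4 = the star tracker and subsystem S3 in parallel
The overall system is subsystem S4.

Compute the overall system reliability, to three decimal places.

0.995

Series (magnetorquer and reaction wheel): 0.72900 × 0.91500 = 0.66704
Parallel ([0.66704] and sun sensor): 1 − (1 − 0.66704)(1 − 0.80700) = 0.93574
Series ([0.93574] and attitude-control processor): 0.93574 × 0.88600 = 0.82907
Parallel (star tracker and [0.82907]): 1 − (1 − 0.96900)(1 − 0.82907) = 0.995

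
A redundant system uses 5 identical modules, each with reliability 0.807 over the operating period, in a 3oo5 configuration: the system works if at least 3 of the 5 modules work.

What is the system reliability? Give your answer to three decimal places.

R = Σ_{i=3}^{5} C(5,i) p^i (1−p)^{5−i} with p = 0.807
C(5,3)·0.807^3·0.193^2 = 0.19577
C(5,4)·0.807^4·0.193^1 = 0.40928
C(5,5)·0.807^5·0.193^0 = 0.34227
Sum = 0.947

0.947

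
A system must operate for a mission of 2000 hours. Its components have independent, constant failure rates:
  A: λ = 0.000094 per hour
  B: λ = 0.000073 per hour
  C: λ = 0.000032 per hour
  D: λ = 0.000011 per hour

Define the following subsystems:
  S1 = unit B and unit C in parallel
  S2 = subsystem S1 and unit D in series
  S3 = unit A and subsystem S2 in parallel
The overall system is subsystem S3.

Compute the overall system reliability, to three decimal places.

0.995

R(A) = exp(−0.000094 × 2000) = 0.82861
R(B) = exp(−0.000073 × 2000) = 0.86416
R(C) = exp(−0.000032 × 2000) = 0.93800
R(D) = exp(−0.000011 × 2000) = 0.97824
Parallel (B and C): 1 − (1 − 0.86416)(1 − 0.93800) = 0.99158
Series ([0.99158] and D): 0.99158 × 0.97824 = 0.97000
Parallel (A and [0.97000]): 1 − (1 − 0.82861)(1 − 0.97000) = 0.995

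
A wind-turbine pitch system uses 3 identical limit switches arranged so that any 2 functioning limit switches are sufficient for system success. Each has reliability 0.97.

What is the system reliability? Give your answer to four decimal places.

R = Σ_{i=2}^{3} C(3,i) p^i (1−p)^{3−i} with p = 0.97
C(3,2)·0.97^2·0.03^1 = 0.084681
C(3,3)·0.97^3·0.03^0 = 0.912673
Sum = 0.9974

0.9974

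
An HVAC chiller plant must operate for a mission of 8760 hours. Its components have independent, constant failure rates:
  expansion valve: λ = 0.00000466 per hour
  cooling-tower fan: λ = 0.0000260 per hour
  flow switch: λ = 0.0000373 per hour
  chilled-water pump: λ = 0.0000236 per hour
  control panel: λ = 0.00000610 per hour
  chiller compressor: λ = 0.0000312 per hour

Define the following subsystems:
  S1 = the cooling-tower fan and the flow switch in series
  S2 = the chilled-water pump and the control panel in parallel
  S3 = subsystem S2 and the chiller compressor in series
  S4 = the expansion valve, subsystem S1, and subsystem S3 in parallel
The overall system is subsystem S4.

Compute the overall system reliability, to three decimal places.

0.996

R(expansion valve) = exp(−0.00000466 × 8760) = 0.96000
R(cooling-tower fan) = exp(−0.0000260 × 8760) = 0.79632
R(flow switch) = exp(−0.0000373 × 8760) = 0.72127
R(chilled-water pump) = exp(−0.0000236 × 8760) = 0.81323
R(control panel) = exp(−0.00000610 × 8760) = 0.94797
R(chiller compressor) = exp(−0.0000312 × 8760) = 0.76086
Series (cooling-tower fan and flow switch): 0.79632 × 0.72127 = 0.57436
Parallel (chilled-water pump and control panel): 1 − (1 − 0.81323)(1 − 0.94797) = 0.99028
Series ([0.99028] and chiller compressor): 0.99028 × 0.76086 = 0.75346
Parallel (expansion valve, [0.57436], and [0.75346]): 1 − (1 − 0.96000)(1 − 0.57436)(1 − 0.75346) = 0.996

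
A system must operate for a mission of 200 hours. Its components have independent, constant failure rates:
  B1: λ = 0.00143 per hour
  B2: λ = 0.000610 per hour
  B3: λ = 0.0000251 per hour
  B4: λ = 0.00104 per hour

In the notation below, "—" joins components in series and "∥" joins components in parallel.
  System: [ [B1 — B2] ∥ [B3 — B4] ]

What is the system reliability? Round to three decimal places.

0.936

R(B1) = exp(−0.00143 × 200) = 0.75126
R(B2) = exp(−0.000610 × 200) = 0.88515
R(B3) = exp(−0.0000251 × 200) = 0.99499
R(B4) = exp(−0.00104 × 200) = 0.81221
Series (B1 and B2): 0.75126 × 0.88515 = 0.66498
Series (B3 and B4): 0.99499 × 0.81221 = 0.80814
Parallel ([0.66498] and [0.80814]): 1 − (1 − 0.66498)(1 − 0.80814) = 0.936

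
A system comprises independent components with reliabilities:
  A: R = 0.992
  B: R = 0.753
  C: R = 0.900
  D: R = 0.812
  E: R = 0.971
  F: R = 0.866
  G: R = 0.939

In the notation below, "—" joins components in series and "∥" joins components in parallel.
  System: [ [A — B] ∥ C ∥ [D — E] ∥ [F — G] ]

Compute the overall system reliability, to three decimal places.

Series (A and B): 0.99200 × 0.75300 = 0.74698
Series (D and E): 0.81200 × 0.97100 = 0.78845
Series (F and G): 0.86600 × 0.93900 = 0.81317
Parallel ([0.74698], C, [0.78845], and [0.81317]): 1 − (1 − 0.74698)(1 − 0.90000)(1 − 0.78845)(1 − 0.81317) = 0.999

0.999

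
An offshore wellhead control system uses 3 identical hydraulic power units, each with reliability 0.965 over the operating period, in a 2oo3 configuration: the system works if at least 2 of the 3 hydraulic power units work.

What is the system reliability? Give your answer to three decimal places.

0.996

R = Σ_{i=2}^{3} C(3,i) p^i (1−p)^{3−i} with p = 0.965
C(3,2)·0.965^2·0.035^1 = 0.09778
C(3,3)·0.965^3·0.035^0 = 0.89863
Sum = 0.996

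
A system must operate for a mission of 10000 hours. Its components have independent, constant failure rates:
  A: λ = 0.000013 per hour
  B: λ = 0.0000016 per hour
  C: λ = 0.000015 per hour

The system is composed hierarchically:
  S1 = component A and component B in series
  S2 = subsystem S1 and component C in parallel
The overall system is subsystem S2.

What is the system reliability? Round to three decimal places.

0.981

R(A) = exp(−0.000013 × 10000) = 0.87810
R(B) = exp(−0.0000016 × 10000) = 0.98413
R(C) = exp(−0.000015 × 10000) = 0.86071
Series (A and B): 0.87810 × 0.98413 = 0.86416
Parallel ([0.86416] and C): 1 − (1 − 0.86416)(1 − 0.86071) = 0.981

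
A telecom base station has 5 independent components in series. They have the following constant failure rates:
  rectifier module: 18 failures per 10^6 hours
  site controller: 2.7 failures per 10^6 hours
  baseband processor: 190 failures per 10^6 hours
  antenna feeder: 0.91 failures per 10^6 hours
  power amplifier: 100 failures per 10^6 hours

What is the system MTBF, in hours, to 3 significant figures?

3210

Series of exponential components: λ_sys = Σ λ_i
λ_sys = 0.000018 + 0.0000027 + 0.00019 + 0.00000091 + 0.00010 = 3.1161e-04 /h
MTBF = 1 / λ_sys = 3210 h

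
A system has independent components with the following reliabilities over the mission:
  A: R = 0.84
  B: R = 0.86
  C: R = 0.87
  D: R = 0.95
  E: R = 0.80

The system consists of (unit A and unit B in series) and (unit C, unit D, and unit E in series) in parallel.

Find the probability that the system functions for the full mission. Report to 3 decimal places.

Series (A and B): 0.84000 × 0.86000 = 0.72240
Series (C, D, and E): 0.87000 × 0.95000 × 0.80000 = 0.66120
Parallel ([0.72240] and [0.66120]): 1 − (1 − 0.72240)(1 − 0.66120) = 0.906

0.906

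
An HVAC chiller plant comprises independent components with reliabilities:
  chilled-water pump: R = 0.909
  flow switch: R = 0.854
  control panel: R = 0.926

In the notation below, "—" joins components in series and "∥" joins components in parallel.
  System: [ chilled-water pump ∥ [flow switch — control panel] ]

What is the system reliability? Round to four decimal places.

0.9810

Series (flow switch and control panel): 0.854000 × 0.926000 = 0.790804
Parallel (chilled-water pump and [0.790804]): 1 − (1 − 0.909000)(1 − 0.790804) = 0.9810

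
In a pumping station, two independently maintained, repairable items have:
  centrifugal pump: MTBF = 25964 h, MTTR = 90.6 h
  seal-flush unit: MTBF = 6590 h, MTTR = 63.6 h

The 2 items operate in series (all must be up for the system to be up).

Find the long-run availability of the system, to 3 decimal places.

A(centrifugal pump) = MTBF/(MTBF+MTTR) = 25964/(25964+90.6) = 0.996523
A(seal-flush unit) = MTBF/(MTBF+MTTR) = 6590/(6590+63.6) = 0.990441
Series availability: 0.996523 × 0.990441 = 0.987

0.987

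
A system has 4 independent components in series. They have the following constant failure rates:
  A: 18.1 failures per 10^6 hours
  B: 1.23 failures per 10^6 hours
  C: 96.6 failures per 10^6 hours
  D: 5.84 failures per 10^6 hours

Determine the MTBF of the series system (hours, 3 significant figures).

Series of exponential components: λ_sys = Σ λ_i
λ_sys = 0.0000181 + 0.00000123 + 0.0000966 + 0.00000584 = 1.2177e-04 /h
MTBF = 1 / λ_sys = 8210 h

8210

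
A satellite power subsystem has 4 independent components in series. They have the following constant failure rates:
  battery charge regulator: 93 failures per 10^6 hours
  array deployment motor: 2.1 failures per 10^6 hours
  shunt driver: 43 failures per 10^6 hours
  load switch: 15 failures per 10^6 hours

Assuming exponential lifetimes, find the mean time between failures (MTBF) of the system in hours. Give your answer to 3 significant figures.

6530

Series of exponential components: λ_sys = Σ λ_i
λ_sys = 0.000093 + 0.0000021 + 0.000043 + 0.000015 = 1.5310e-04 /h
MTBF = 1 / λ_sys = 6530 h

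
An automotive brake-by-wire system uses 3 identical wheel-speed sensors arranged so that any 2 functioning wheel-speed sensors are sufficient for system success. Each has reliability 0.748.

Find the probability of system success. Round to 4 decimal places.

R = Σ_{i=2}^{3} C(3,i) p^i (1−p)^{3−i} with p = 0.748
C(3,2)·0.748^2·0.252^1 = 0.422985
C(3,3)·0.748^3·0.252^0 = 0.418509
Sum = 0.8415

0.8415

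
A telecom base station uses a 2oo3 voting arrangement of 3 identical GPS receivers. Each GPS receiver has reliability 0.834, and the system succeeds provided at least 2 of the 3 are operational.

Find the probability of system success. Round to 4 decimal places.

0.9265

R = Σ_{i=2}^{3} C(3,i) p^i (1−p)^{3−i} with p = 0.834
C(3,2)·0.834^2·0.166^1 = 0.346387
C(3,3)·0.834^3·0.166^0 = 0.580094
Sum = 0.9265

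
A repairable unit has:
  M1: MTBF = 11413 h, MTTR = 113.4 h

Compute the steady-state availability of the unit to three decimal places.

0.990

A(M1) = MTBF/(MTBF+MTTR) = 11413/(11413+113.4) = 0.990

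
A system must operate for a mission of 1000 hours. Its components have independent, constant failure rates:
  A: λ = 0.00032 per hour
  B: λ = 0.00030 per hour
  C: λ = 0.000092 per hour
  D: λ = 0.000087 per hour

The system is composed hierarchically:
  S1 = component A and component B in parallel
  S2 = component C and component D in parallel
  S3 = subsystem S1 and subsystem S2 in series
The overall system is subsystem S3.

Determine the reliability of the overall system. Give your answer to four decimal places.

0.9222

R(A) = exp(−0.00032 × 1000) = 0.726149
R(B) = exp(−0.00030 × 1000) = 0.740818
R(C) = exp(−0.000092 × 1000) = 0.912105
R(D) = exp(−0.000087 × 1000) = 0.916677
Parallel (A and B): 1 − (1 − 0.726149)(1 − 0.740818) = 0.929023
Parallel (C and D): 1 − (1 − 0.912105)(1 − 0.916677) = 0.992676
Series ([0.929023] and [0.992676]): 0.929023 × 0.992676 = 0.9222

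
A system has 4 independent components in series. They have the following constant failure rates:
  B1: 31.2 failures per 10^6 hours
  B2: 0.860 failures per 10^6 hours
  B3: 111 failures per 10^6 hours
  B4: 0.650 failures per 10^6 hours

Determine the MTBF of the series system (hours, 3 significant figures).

Series of exponential components: λ_sys = Σ λ_i
λ_sys = 0.0000312 + 0.000000860 + 0.000111 + 0.000000650 = 1.4371e-04 /h
MTBF = 1 / λ_sys = 6960 h

6960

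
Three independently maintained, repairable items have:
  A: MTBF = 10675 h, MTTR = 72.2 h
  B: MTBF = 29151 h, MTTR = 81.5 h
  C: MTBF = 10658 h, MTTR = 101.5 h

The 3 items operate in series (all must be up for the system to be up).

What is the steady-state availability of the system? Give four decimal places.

0.9812

A(A) = MTBF/(MTBF+MTTR) = 10675/(10675+72.2) = 0.993282
A(B) = MTBF/(MTBF+MTTR) = 29151/(29151+81.5) = 0.997212
A(C) = MTBF/(MTBF+MTTR) = 10658/(10658+101.5) = 0.990566
Series availability: 0.993282 × 0.997212 × 0.990566 = 0.9812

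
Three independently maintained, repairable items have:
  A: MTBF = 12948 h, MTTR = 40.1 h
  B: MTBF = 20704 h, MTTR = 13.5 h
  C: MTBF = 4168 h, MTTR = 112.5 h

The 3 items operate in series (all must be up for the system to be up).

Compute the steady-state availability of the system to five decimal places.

A(A) = MTBF/(MTBF+MTTR) = 12948/(12948+40.1) = 0.996913
A(B) = MTBF/(MTBF+MTTR) = 20704/(20704+13.5) = 0.999348
A(C) = MTBF/(MTBF+MTTR) = 4168/(4168+112.5) = 0.973718
Series availability: 0.996913 × 0.999348 × 0.973718 = 0.97008

0.97008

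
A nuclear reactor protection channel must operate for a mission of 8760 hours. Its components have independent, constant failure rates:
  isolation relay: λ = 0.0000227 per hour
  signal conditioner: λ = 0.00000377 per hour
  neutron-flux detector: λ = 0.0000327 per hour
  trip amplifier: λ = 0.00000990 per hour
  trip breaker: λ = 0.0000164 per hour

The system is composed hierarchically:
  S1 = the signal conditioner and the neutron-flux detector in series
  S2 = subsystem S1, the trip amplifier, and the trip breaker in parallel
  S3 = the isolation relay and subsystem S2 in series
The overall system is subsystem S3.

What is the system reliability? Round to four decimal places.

0.8172

R(isolation relay) = exp(−0.0000227 × 8760) = 0.819671
R(signal conditioner) = exp(−0.00000377 × 8760) = 0.967514
R(neutron-flux detector) = exp(−0.0000327 × 8760) = 0.750923
R(trip amplifier) = exp(−0.00000990 × 8760) = 0.916930
R(trip breaker) = exp(−0.0000164 × 8760) = 0.866179
Series (signal conditioner and neutron-flux detector): 0.967514 × 0.750923 = 0.726529
Parallel ([0.726529], trip amplifier, and trip breaker): 1 − (1 − 0.726529)(1 − 0.916930)(1 − 0.866179) = 0.996960
Series (isolation relay and [0.996960]): 0.819671 × 0.996960 = 0.8172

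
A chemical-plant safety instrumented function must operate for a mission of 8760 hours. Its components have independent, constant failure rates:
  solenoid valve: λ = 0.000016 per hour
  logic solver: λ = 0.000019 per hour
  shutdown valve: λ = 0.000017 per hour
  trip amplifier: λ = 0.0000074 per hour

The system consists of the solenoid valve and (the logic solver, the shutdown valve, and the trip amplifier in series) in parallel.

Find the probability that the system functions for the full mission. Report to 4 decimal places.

0.9586

R(solenoid valve) = exp(−0.000016 × 8760) = 0.869219
R(logic solver) = exp(−0.000019 × 8760) = 0.846674
R(shutdown valve) = exp(−0.000017 × 8760) = 0.861638
R(trip amplifier) = exp(−0.0000074 × 8760) = 0.937232
Series (logic solver, shutdown valve, and trip amplifier): 0.846674 × 0.861638 × 0.937232 = 0.683736
Parallel (solenoid valve and [0.683736]): 1 − (1 − 0.869219)(1 − 0.683736) = 0.9586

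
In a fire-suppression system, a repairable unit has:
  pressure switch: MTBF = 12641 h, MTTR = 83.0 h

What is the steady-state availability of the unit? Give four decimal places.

0.9935

A(pressure switch) = MTBF/(MTBF+MTTR) = 12641/(12641+83.0) = 0.9935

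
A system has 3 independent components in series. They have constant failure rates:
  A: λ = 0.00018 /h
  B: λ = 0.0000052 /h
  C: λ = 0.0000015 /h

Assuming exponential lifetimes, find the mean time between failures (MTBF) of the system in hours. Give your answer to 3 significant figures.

Series of exponential components: λ_sys = Σ λ_i
λ_sys = 0.00018 + 0.0000052 + 0.0000015 = 1.8670e-04 /h
MTBF = 1 / λ_sys = 5360 h

5360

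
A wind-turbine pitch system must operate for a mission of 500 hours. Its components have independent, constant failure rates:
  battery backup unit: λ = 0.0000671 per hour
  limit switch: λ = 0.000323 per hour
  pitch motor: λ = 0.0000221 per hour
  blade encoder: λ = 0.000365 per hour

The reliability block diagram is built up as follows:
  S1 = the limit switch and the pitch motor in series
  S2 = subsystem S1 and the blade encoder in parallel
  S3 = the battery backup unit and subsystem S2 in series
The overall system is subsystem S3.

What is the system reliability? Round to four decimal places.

R(battery backup unit) = exp(−0.0000671 × 500) = 0.967007
R(limit switch) = exp(−0.000323 × 500) = 0.850867
R(pitch motor) = exp(−0.0000221 × 500) = 0.989011
R(blade encoder) = exp(−0.000365 × 500) = 0.833185
Series (limit switch and pitch motor): 0.850867 × 0.989011 = 0.841517
Parallel ([0.841517] and blade encoder): 1 − (1 − 0.841517)(1 − 0.833185) = 0.973563
Series (battery backup unit and [0.973563]): 0.967007 × 0.973563 = 0.9414

0.9414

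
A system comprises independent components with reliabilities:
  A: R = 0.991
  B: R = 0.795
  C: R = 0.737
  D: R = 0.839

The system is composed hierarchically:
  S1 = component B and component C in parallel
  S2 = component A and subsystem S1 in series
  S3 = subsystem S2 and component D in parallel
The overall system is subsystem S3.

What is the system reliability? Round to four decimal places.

0.9899

Parallel (B and C): 1 − (1 − 0.795000)(1 − 0.737000) = 0.946085
Series (A and [0.946085]): 0.991000 × 0.946085 = 0.937570
Parallel ([0.937570] and D): 1 − (1 − 0.937570)(1 − 0.839000) = 0.9899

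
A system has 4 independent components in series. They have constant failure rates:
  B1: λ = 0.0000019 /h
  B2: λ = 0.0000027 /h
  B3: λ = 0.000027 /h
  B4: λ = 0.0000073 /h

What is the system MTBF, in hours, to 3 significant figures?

25700

Series of exponential components: λ_sys = Σ λ_i
λ_sys = 0.0000019 + 0.0000027 + 0.000027 + 0.0000073 = 3.8900e-05 /h
MTBF = 1 / λ_sys = 25700 h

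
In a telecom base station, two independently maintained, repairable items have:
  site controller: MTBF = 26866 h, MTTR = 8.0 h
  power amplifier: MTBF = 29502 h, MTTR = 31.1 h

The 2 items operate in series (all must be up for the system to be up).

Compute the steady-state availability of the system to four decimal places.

0.9986

A(site controller) = MTBF/(MTBF+MTTR) = 26866/(26866+8.0) = 0.999702
A(power amplifier) = MTBF/(MTBF+MTTR) = 29502/(29502+31.1) = 0.998947
Series availability: 0.999702 × 0.998947 = 0.9986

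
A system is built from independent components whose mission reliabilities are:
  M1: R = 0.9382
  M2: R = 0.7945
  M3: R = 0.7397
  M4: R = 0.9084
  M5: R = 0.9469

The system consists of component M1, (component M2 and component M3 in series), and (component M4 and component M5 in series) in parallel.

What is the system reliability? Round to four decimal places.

0.9964

Series (M2 and M3): 0.794500 × 0.739700 = 0.587692
Series (M4 and M5): 0.908400 × 0.946900 = 0.860164
Parallel (M1, [0.587692], and [0.860164]): 1 − (1 − 0.938200)(1 − 0.587692)(1 − 0.860164) = 0.9964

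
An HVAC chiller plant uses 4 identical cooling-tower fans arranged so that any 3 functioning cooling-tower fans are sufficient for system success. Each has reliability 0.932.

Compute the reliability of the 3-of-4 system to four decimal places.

0.9747

R = Σ_{i=3}^{4} C(4,i) p^i (1−p)^{4−i} with p = 0.932
C(4,3)·0.932^3·0.068^1 = 0.220200
C(4,4)·0.932^4·0.068^0 = 0.754508
Sum = 0.9747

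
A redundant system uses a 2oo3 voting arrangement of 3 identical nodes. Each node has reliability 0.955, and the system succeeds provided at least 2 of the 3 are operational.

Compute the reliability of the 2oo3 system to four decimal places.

R = Σ_{i=2}^{3} C(3,i) p^i (1−p)^{3−i} with p = 0.955
C(3,2)·0.955^2·0.045^1 = 0.123123
C(3,3)·0.955^3·0.045^0 = 0.870984
Sum = 0.9941

0.9941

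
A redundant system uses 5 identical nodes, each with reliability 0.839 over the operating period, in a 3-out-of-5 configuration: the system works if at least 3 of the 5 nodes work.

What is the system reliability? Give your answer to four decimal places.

0.9677

R = Σ_{i=3}^{5} C(5,i) p^i (1−p)^{5−i} with p = 0.839
C(5,3)·0.839^3·0.161^2 = 0.153087
C(5,4)·0.839^4·0.161^1 = 0.398881
C(5,5)·0.839^5·0.161^0 = 0.415729
Sum = 0.9677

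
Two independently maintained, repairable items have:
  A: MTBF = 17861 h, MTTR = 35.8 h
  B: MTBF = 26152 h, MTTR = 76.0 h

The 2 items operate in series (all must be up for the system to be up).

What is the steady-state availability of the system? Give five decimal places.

A(A) = MTBF/(MTBF+MTTR) = 17861/(17861+35.8) = 0.998000
A(B) = MTBF/(MTBF+MTTR) = 26152/(26152+76.0) = 0.997102
Series availability: 0.998000 × 0.997102 = 0.99511

0.99511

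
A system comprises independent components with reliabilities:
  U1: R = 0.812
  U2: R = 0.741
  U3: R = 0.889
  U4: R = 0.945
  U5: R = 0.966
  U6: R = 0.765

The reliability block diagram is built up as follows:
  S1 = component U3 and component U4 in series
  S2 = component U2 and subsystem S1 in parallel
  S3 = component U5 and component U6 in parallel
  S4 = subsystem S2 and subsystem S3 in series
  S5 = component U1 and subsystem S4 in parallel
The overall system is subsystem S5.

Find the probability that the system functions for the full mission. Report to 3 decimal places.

0.991

Series (U3 and U4): 0.88900 × 0.94500 = 0.84011
Parallel (U2 and [0.84011]): 1 − (1 − 0.74100)(1 − 0.84011) = 0.95859
Parallel (U5 and U6): 1 − (1 − 0.96600)(1 − 0.76500) = 0.99201
Series ([0.95859] and [0.99201]): 0.95859 × 0.99201 = 0.95093
Parallel (U1 and [0.95093]): 1 − (1 − 0.81200)(1 − 0.95093) = 0.991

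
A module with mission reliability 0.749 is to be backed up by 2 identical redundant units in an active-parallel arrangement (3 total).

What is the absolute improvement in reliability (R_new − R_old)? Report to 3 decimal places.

R_before = 0.749
R_after = 1 − (1 − 0.749)^3 = 0.984
ΔR = 0.984 − 0.749 = 0.235

0.235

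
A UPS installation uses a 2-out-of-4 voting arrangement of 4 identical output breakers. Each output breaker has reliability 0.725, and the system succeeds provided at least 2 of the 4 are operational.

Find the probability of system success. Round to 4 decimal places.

R = Σ_{i=2}^{4} C(4,i) p^i (1−p)^{4−i} with p = 0.725
C(4,2)·0.725^2·0.275^2 = 0.238502
C(4,3)·0.725^3·0.275^1 = 0.419186
C(4,4)·0.725^4·0.275^0 = 0.276282
Sum = 0.9340

0.9340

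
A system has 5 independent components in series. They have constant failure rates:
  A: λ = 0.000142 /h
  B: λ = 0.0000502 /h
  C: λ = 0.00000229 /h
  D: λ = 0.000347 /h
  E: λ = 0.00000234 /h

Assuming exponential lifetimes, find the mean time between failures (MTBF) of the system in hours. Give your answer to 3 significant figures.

1840

Series of exponential components: λ_sys = Σ λ_i
λ_sys = 0.000142 + 0.0000502 + 0.00000229 + 0.000347 + 0.00000234 = 5.4383e-04 /h
MTBF = 1 / λ_sys = 1840 h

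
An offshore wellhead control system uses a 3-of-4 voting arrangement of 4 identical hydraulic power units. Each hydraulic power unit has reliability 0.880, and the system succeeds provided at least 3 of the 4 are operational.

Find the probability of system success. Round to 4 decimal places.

0.9268

R = Σ_{i=3}^{4} C(4,i) p^i (1−p)^{4−i} with p = 0.880
C(4,3)·0.880^3·0.120^1 = 0.327107
C(4,4)·0.880^4·0.120^0 = 0.599695
Sum = 0.9268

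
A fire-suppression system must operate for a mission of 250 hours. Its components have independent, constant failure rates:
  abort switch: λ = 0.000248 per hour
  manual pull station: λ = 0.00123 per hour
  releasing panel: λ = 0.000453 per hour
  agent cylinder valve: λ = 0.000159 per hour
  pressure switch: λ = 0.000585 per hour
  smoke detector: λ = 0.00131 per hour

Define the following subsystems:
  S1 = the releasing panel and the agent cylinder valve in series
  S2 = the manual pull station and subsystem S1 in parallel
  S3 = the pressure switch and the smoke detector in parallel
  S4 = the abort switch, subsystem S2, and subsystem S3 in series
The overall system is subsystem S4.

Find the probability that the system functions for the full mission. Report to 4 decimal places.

R(abort switch) = exp(−0.000248 × 250) = 0.939883
R(manual pull station) = exp(−0.00123 × 250) = 0.735283
R(releasing panel) = exp(−0.000453 × 250) = 0.892927
R(agent cylinder valve) = exp(−0.000159 × 250) = 0.961030
R(pressure switch) = exp(−0.000585 × 250) = 0.863942
R(smoke detector) = exp(−0.00131 × 250) = 0.720723
Series (releasing panel and agent cylinder valve): 0.892927 × 0.961030 = 0.858130
Parallel (manual pull station and [0.858130]): 1 − (1 − 0.735283)(1 − 0.858130) = 0.962445
Parallel (pressure switch and smoke detector): 1 − (1 − 0.863942)(1 − 0.720723) = 0.962002
Series (abort switch, [0.962445], and [0.962002]): 0.939883 × 0.962445 × 0.962002 = 0.8702

0.8702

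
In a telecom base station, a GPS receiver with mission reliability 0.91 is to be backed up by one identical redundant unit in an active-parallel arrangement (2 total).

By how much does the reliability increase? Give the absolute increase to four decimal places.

0.0819

R_before = 0.91
R_after = 1 − (1 − 0.91)^2 = 0.9919
ΔR = 0.9919 − 0.91 = 0.0819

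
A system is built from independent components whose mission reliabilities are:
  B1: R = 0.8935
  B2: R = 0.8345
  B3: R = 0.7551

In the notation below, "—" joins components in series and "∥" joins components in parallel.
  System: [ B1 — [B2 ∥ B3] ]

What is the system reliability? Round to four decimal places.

0.8573

Parallel (B2 and B3): 1 − (1 − 0.834500)(1 − 0.755100) = 0.959469
Series (B1 and [0.959469]): 0.893500 × 0.959469 = 0.8573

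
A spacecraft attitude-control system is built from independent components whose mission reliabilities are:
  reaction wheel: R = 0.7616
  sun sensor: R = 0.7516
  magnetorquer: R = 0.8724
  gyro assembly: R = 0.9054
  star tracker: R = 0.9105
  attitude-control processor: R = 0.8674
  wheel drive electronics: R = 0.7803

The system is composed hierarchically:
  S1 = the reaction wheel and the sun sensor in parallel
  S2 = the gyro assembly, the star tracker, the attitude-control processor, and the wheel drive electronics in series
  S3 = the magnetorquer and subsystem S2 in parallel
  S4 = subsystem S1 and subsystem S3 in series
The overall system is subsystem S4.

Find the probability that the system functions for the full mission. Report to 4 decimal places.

0.8877

Parallel (reaction wheel and sun sensor): 1 − (1 − 0.761600)(1 − 0.751600) = 0.940781
Series (gyro assembly, star tracker, attitude-control processor, and wheel drive electronics): 0.905400 × 0.910500 × 0.867400 × 0.780300 = 0.557958
Parallel (magnetorquer and [0.557958]): 1 − (1 − 0.872400)(1 − 0.557958) = 0.943595
Series ([0.940781] and [0.943595]): 0.940781 × 0.943595 = 0.8877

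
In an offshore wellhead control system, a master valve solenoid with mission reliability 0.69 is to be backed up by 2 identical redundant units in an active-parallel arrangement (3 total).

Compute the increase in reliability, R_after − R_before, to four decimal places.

R_before = 0.69
R_after = 1 − (1 − 0.69)^3 = 0.9702
ΔR = 0.9702 − 0.69 = 0.2802

0.2802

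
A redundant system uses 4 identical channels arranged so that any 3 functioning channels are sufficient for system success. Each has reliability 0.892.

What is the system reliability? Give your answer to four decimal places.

R = Σ_{i=3}^{4} C(4,i) p^i (1−p)^{4−i} with p = 0.892
C(4,3)·0.892^3·0.108^1 = 0.306604
C(4,4)·0.892^4·0.108^0 = 0.633081
Sum = 0.9397

0.9397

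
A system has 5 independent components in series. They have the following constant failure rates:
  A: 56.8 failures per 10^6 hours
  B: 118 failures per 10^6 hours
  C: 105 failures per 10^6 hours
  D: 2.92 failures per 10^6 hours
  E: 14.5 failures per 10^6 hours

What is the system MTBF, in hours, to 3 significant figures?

3360

Series of exponential components: λ_sys = Σ λ_i
λ_sys = 0.0000568 + 0.000118 + 0.000105 + 0.00000292 + 0.0000145 = 2.9722e-04 /h
MTBF = 1 / λ_sys = 3360 h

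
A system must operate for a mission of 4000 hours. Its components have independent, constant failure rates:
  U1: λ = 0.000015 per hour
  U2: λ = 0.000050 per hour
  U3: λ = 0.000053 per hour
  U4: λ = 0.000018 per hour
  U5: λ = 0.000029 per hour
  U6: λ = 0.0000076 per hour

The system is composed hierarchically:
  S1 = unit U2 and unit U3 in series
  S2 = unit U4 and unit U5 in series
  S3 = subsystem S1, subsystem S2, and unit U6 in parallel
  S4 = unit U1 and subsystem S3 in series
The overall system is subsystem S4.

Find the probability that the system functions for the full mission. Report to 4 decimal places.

0.9401

R(U1) = exp(−0.000015 × 4000) = 0.941765
R(U2) = exp(−0.000050 × 4000) = 0.818731
R(U3) = exp(−0.000053 × 4000) = 0.808965
R(U4) = exp(−0.000018 × 4000) = 0.930531
R(U5) = exp(−0.000029 × 4000) = 0.890475
R(U6) = exp(−0.0000076 × 4000) = 0.970057
Series (U2 and U3): 0.818731 × 0.808965 = 0.662325
Series (U4 and U5): 0.930531 × 0.890475 = 0.828615
Parallel ([0.662325], [0.828615], and U6): 1 − (1 − 0.662325)(1 − 0.828615)(1 − 0.970057) = 0.998267
Series (U1 and [0.998267]): 0.941765 × 0.998267 = 0.9401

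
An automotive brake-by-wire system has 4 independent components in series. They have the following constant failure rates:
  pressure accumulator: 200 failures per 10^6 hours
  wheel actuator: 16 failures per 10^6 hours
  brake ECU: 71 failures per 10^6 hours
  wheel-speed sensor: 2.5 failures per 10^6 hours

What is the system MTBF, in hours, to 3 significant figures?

Series of exponential components: λ_sys = Σ λ_i
λ_sys = 0.00020 + 0.000016 + 0.000071 + 0.0000025 = 2.8950e-04 /h
MTBF = 1 / λ_sys = 3450 h

3450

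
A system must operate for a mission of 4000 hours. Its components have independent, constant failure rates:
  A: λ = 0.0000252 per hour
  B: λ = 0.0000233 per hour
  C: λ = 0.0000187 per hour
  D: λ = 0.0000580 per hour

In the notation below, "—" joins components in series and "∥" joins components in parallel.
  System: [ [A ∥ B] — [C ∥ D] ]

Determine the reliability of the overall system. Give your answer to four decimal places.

0.9767

R(A) = exp(−0.0000252 × 4000) = 0.904114
R(B) = exp(−0.0000233 × 4000) = 0.911011
R(C) = exp(−0.0000187 × 4000) = 0.927929
R(D) = exp(−0.0000580 × 4000) = 0.792946
Parallel (A and B): 1 − (1 − 0.904114)(1 − 0.911011) = 0.991467
Parallel (C and D): 1 − (1 − 0.927929)(1 − 0.792946) = 0.985077
Series ([0.991467] and [0.985077]): 0.991467 × 0.985077 = 0.9767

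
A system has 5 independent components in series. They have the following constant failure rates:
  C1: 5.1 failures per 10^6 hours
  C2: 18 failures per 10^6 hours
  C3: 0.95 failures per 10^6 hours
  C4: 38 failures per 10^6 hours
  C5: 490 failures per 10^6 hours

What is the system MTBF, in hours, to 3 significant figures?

Series of exponential components: λ_sys = Σ λ_i
λ_sys = 0.0000051 + 0.000018 + 0.00000095 + 0.000038 + 0.00049 = 5.5205e-04 /h
MTBF = 1 / λ_sys = 1810 h

1810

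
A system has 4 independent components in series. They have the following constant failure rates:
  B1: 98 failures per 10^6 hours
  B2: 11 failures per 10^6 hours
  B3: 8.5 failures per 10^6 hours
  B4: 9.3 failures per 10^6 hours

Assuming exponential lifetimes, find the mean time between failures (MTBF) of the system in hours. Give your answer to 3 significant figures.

7890

Series of exponential components: λ_sys = Σ λ_i
λ_sys = 0.000098 + 0.000011 + 0.0000085 + 0.0000093 = 1.2680e-04 /h
MTBF = 1 / λ_sys = 7890 h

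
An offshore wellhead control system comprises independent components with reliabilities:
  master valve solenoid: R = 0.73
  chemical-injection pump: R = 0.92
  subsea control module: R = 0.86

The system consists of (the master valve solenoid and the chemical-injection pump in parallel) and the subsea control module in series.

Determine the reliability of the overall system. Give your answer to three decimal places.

0.841

Parallel (master valve solenoid and chemical-injection pump): 1 − (1 − 0.73000)(1 − 0.92000) = 0.97840
Series ([0.97840] and subsea control module): 0.97840 × 0.86000 = 0.841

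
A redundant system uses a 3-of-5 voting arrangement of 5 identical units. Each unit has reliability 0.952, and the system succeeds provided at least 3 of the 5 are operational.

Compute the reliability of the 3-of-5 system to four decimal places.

0.9990

R = Σ_{i=3}^{5} C(5,i) p^i (1−p)^{5−i} with p = 0.952
C(5,3)·0.952^3·0.048^2 = 0.019879
C(5,4)·0.952^4·0.048^1 = 0.197133
C(5,5)·0.952^5·0.048^0 = 0.781960
Sum = 0.9990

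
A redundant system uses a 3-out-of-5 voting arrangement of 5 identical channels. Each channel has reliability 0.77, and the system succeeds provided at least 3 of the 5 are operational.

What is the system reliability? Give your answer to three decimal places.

R = Σ_{i=3}^{5} C(5,i) p^i (1−p)^{5−i} with p = 0.77
C(5,3)·0.77^3·0.23^2 = 0.24151
C(5,4)·0.77^4·0.23^1 = 0.40426
C(5,5)·0.77^5·0.23^0 = 0.27068
Sum = 0.916

0.916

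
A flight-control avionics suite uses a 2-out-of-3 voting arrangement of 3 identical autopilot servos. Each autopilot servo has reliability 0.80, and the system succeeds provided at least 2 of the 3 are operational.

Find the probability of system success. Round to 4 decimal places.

R = Σ_{i=2}^{3} C(3,i) p^i (1−p)^{3−i} with p = 0.80
C(3,2)·0.80^2·0.20^1 = 0.384000
C(3,3)·0.80^3·0.20^0 = 0.512000
Sum = 0.8960

0.8960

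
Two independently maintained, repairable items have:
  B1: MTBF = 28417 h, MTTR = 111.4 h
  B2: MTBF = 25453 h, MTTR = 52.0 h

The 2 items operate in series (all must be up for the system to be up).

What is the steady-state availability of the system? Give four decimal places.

A(B1) = MTBF/(MTBF+MTTR) = 28417/(28417+111.4) = 0.996095
A(B2) = MTBF/(MTBF+MTTR) = 25453/(25453+52.0) = 0.997961
Series availability: 0.996095 × 0.997961 = 0.9941

0.9941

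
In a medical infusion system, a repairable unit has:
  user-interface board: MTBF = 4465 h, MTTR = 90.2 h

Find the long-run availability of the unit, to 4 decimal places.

A(user-interface board) = MTBF/(MTBF+MTTR) = 4465/(4465+90.2) = 0.9802

0.9802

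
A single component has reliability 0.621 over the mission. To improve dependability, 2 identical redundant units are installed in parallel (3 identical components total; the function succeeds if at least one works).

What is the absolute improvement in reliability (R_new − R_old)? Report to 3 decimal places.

0.325

R_before = 0.621
R_after = 1 − (1 − 0.621)^3 = 0.946
ΔR = 0.946 − 0.621 = 0.325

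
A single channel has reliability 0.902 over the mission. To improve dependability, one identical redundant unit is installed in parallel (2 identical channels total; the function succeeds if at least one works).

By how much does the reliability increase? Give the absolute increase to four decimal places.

R_before = 0.902
R_after = 1 − (1 − 0.902)^2 = 0.9904
ΔR = 0.9904 − 0.902 = 0.0884

0.0884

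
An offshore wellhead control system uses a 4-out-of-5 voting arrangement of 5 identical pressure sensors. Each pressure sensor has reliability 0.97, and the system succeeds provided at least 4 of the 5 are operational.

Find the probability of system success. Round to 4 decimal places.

R = Σ_{i=4}^{5} C(5,i) p^i (1−p)^{5−i} with p = 0.97
C(5,4)·0.97^4·0.03^1 = 0.132794
C(5,5)·0.97^5·0.03^0 = 0.858734
Sum = 0.9915

0.9915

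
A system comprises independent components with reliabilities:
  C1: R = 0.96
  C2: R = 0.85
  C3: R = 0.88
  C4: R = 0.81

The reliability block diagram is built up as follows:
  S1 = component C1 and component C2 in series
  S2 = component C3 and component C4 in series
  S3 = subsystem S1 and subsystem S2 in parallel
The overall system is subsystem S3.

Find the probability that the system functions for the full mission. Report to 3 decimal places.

Series (C1 and C2): 0.96000 × 0.85000 = 0.81600
Series (C3 and C4): 0.88000 × 0.81000 = 0.71280
Parallel ([0.81600] and [0.71280]): 1 − (1 − 0.81600)(1 − 0.71280) = 0.947

0.947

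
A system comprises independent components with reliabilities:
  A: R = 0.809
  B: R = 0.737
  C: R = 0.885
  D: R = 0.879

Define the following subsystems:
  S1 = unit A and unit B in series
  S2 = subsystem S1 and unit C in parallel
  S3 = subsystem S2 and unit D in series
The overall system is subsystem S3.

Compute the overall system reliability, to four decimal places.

Series (A and B): 0.809000 × 0.737000 = 0.596233
Parallel ([0.596233] and C): 1 − (1 − 0.596233)(1 − 0.885000) = 0.953567
Series ([0.953567] and D): 0.953567 × 0.879000 = 0.8382

0.8382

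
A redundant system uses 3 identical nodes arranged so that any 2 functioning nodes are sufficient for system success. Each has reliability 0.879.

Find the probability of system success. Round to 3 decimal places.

0.960

R = Σ_{i=2}^{3} C(3,i) p^i (1−p)^{3−i} with p = 0.879
C(3,2)·0.879^2·0.121^1 = 0.28047
C(3,3)·0.879^3·0.121^0 = 0.67915
Sum = 0.960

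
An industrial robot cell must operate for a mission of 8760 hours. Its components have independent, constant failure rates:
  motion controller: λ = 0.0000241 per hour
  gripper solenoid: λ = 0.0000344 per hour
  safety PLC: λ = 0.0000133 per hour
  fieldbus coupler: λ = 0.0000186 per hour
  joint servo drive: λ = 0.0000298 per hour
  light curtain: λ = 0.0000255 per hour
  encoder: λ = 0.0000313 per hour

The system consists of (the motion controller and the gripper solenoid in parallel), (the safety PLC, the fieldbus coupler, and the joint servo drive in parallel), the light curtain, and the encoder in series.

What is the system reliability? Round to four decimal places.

0.5757

R(motion controller) = exp(−0.0000241 × 8760) = 0.809680
R(gripper solenoid) = exp(−0.0000344 × 8760) = 0.739823
R(safety PLC) = exp(−0.0000133 × 8760) = 0.890023
R(fieldbus coupler) = exp(−0.0000186 × 8760) = 0.849646
R(joint servo drive) = exp(−0.0000298 × 8760) = 0.770244
R(light curtain) = exp(−0.0000255 × 8760) = 0.799811
R(encoder) = exp(−0.0000313 × 8760) = 0.760189
Parallel (motion controller and gripper solenoid): 1 − (1 − 0.809680)(1 − 0.739823) = 0.950483
Parallel (safety PLC, fieldbus coupler, and joint servo drive): 1 − (1 − 0.890023)(1 − 0.849646)(1 − 0.770244) = 0.996201
Series ([0.950483], [0.996201], light curtain, and encoder): 0.950483 × 0.996201 × 0.799811 × 0.760189 = 0.5757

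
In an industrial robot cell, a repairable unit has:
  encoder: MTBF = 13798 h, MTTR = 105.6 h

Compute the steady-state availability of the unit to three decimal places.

0.992

A(encoder) = MTBF/(MTBF+MTTR) = 13798/(13798+105.6) = 0.992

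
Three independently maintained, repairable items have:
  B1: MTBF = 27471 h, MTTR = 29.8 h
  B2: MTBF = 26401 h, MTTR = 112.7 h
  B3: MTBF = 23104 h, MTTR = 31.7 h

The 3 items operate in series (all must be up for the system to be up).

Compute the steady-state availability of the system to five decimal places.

A(B1) = MTBF/(MTBF+MTTR) = 27471/(27471+29.8) = 0.998916
A(B2) = MTBF/(MTBF+MTTR) = 26401/(26401+112.7) = 0.995749
A(B3) = MTBF/(MTBF+MTTR) = 23104/(23104+31.7) = 0.998630
Series availability: 0.998916 × 0.995749 × 0.998630 = 0.99331

0.99331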